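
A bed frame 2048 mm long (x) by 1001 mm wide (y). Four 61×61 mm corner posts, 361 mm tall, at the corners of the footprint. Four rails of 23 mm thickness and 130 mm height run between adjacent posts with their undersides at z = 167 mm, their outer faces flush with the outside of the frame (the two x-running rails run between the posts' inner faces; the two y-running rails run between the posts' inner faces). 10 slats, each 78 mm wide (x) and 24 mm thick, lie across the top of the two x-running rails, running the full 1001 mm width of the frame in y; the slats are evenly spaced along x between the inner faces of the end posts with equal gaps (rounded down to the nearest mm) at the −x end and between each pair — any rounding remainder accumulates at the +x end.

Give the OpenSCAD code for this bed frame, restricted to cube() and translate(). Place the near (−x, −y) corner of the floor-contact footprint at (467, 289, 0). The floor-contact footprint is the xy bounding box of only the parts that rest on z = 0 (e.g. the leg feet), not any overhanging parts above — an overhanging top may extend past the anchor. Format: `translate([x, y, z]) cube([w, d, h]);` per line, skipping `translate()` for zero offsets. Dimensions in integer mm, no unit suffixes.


translate([467, 289, 0]) cube([61, 61, 361]);
translate([467, 1229, 0]) cube([61, 61, 361]);
translate([2454, 289, 0]) cube([61, 61, 361]);
translate([2454, 1229, 0]) cube([61, 61, 361]);
translate([528, 289, 167]) cube([1926, 23, 130]);
translate([528, 1267, 167]) cube([1926, 23, 130]);
translate([467, 350, 167]) cube([23, 879, 130]);
translate([2492, 350, 167]) cube([23, 879, 130]);
translate([632, 289, 297]) cube([78, 1001, 24]);
translate([814, 289, 297]) cube([78, 1001, 24]);
translate([996, 289, 297]) cube([78, 1001, 24]);
translate([1178, 289, 297]) cube([78, 1001, 24]);
translate([1360, 289, 297]) cube([78, 1001, 24]);
translate([1542, 289, 297]) cube([78, 1001, 24]);
translate([1724, 289, 297]) cube([78, 1001, 24]);
translate([1906, 289, 297]) cube([78, 1001, 24]);
translate([2088, 289, 297]) cube([78, 1001, 24]);
translate([2270, 289, 297]) cube([78, 1001, 24]);


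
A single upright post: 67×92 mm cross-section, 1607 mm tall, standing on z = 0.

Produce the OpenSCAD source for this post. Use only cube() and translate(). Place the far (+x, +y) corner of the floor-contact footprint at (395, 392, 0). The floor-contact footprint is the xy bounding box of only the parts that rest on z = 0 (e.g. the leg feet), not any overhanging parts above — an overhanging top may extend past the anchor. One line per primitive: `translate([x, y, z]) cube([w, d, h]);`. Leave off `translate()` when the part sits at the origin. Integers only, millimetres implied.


translate([328, 300, 0]) cube([67, 92, 1607]);


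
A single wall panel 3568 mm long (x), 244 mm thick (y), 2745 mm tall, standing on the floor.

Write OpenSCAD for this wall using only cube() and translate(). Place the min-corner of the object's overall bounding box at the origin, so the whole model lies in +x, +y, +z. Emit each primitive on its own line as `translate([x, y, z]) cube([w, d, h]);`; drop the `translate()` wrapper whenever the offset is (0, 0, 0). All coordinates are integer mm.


cube([3568, 244, 2745]);


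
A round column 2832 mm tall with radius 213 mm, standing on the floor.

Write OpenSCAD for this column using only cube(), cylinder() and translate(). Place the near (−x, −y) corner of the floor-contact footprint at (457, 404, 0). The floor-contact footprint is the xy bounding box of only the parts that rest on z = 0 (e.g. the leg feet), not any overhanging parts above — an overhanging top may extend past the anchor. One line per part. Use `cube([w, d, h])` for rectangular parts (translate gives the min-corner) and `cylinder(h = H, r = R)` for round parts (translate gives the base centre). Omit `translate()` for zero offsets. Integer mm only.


translate([670, 617, 0]) cylinder(h = 2832, r = 213);


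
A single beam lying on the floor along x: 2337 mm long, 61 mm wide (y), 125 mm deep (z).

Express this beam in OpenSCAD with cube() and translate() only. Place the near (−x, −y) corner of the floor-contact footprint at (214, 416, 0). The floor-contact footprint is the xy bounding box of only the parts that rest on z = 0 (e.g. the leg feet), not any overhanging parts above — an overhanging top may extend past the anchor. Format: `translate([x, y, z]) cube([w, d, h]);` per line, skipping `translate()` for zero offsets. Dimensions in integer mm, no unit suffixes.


translate([214, 416, 0]) cube([2337, 61, 125]);


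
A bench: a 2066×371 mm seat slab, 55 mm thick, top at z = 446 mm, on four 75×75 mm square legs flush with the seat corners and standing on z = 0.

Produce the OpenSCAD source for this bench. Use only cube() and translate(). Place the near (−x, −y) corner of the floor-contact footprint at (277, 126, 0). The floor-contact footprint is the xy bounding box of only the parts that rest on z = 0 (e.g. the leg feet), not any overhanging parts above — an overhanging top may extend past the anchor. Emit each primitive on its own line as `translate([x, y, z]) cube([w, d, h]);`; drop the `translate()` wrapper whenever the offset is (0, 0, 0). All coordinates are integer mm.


translate([277, 126, 391]) cube([2066, 371, 55]);
translate([277, 126, 0]) cube([75, 75, 391]);
translate([277, 422, 0]) cube([75, 75, 391]);
translate([2268, 126, 0]) cube([75, 75, 391]);
translate([2268, 422, 0]) cube([75, 75, 391]);


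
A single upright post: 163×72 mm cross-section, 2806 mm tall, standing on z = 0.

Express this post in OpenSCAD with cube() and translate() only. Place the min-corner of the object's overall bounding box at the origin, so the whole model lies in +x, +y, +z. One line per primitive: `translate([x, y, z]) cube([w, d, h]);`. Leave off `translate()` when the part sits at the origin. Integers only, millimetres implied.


cube([163, 72, 2806]);


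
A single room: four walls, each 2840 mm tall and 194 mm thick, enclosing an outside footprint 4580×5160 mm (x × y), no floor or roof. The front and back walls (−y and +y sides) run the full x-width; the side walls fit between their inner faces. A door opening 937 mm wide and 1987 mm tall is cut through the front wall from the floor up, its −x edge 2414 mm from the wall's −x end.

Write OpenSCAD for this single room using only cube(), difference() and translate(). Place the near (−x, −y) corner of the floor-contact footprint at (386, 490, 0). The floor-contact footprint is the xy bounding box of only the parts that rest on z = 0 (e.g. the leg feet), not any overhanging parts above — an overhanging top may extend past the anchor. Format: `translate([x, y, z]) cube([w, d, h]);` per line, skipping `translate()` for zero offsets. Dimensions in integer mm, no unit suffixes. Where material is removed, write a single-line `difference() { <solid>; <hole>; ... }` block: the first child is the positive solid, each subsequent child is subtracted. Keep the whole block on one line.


difference() { translate([386, 490, 0]) cube([4580, 194, 2840]); translate([2800, 490, 0]) cube([937, 194, 1987]); }
translate([386, 5456, 0]) cube([4580, 194, 2840]);
translate([386, 684, 0]) cube([194, 4772, 2840]);
translate([4772, 684, 0]) cube([194, 4772, 2840]);


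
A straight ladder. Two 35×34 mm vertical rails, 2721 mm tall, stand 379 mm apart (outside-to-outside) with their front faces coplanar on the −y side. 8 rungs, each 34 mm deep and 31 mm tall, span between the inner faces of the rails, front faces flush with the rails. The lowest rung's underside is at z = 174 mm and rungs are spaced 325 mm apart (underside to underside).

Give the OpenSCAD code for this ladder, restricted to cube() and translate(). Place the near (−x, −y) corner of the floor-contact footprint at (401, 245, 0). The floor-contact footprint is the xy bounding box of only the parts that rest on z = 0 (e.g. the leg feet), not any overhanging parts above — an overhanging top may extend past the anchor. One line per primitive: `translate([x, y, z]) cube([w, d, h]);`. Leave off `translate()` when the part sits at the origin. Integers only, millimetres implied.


translate([401, 245, 0]) cube([35, 34, 2721]);
translate([745, 245, 0]) cube([35, 34, 2721]);
translate([436, 245, 174]) cube([309, 34, 31]);
translate([436, 245, 499]) cube([309, 34, 31]);
translate([436, 245, 824]) cube([309, 34, 31]);
translate([436, 245, 1149]) cube([309, 34, 31]);
translate([436, 245, 1474]) cube([309, 34, 31]);
translate([436, 245, 1799]) cube([309, 34, 31]);
translate([436, 245, 2124]) cube([309, 34, 31]);
translate([436, 245, 2449]) cube([309, 34, 31]);


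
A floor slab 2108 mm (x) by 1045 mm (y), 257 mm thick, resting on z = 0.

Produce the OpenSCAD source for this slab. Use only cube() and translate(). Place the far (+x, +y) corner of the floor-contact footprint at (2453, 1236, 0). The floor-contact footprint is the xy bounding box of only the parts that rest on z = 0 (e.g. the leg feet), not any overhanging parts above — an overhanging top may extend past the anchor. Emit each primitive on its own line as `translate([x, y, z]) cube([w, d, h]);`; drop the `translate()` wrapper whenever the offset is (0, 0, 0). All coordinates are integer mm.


translate([345, 191, 0]) cube([2108, 1045, 257]);


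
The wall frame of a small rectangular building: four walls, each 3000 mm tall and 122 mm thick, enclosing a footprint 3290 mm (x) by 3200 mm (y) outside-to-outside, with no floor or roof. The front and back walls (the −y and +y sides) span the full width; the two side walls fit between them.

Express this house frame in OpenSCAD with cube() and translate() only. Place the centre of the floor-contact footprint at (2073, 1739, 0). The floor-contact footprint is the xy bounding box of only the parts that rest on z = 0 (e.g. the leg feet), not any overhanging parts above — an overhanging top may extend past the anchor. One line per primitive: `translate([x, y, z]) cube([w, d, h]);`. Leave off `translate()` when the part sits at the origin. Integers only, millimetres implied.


translate([428, 139, 0]) cube([3290, 122, 3000]);
translate([428, 3217, 0]) cube([3290, 122, 3000]);
translate([428, 261, 0]) cube([122, 2956, 3000]);
translate([3596, 261, 0]) cube([122, 2956, 3000]);


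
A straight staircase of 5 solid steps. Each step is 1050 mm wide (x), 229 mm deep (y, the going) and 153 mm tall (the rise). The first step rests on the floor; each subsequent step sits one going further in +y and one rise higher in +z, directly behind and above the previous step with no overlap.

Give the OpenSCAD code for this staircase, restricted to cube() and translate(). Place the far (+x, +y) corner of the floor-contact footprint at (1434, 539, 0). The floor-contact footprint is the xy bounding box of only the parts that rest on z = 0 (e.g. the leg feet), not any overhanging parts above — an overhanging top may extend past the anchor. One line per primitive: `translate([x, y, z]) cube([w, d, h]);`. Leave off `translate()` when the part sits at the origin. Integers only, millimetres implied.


translate([384, 310, 0]) cube([1050, 229, 153]);
translate([384, 539, 153]) cube([1050, 229, 153]);
translate([384, 768, 306]) cube([1050, 229, 153]);
translate([384, 997, 459]) cube([1050, 229, 153]);
translate([384, 1226, 612]) cube([1050, 229, 153]);


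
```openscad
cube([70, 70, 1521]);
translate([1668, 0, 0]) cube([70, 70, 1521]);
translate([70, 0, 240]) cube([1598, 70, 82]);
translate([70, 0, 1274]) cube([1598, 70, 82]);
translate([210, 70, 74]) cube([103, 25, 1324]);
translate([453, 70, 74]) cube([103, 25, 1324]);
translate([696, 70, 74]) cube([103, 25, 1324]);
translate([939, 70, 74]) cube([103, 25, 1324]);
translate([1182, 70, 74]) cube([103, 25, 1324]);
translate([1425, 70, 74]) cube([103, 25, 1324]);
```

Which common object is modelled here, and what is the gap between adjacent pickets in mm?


A fence section. The picket gap is 140 mm.

Two posts, two rails, 6 pickets — a fence section. Span 1598 mm holds 6 pickets of 103 mm with 7 equal gaps: ⌊(1598 − 6·103) / 7⌋ = 140 mm.


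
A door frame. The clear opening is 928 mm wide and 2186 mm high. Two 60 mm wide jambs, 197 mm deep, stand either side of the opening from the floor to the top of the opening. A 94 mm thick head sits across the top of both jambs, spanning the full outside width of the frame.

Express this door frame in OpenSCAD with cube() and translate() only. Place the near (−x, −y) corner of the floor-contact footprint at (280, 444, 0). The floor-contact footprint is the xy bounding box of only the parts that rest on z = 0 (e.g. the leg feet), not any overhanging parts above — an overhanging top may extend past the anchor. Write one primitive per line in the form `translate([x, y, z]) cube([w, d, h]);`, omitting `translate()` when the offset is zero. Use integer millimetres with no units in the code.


translate([280, 444, 0]) cube([60, 197, 2186]);
translate([1268, 444, 0]) cube([60, 197, 2186]);
translate([280, 444, 2186]) cube([1048, 197, 94]);


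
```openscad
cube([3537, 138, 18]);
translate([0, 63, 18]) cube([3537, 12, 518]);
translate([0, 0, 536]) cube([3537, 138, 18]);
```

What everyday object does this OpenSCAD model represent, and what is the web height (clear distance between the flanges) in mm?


An I-beam. The web height is 518 mm.

Two wide flanges with a thin centred web — an I-beam. Overall 554 mm minus two 18 mm flanges gives a web of 554 − 2·18 = 518 mm.


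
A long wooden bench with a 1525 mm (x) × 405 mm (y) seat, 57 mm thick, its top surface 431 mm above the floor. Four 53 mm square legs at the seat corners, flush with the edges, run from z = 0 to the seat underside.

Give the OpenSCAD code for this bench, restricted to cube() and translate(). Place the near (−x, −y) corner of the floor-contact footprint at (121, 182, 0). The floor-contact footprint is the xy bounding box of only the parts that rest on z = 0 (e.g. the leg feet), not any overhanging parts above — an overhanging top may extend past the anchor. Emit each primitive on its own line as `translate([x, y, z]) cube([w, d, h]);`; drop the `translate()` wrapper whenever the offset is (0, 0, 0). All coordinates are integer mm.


// leg_h = 431 − 57 = 374
translate([121, 182, 374]) cube([1525, 405, 57]);
translate([121, 182, 0]) cube([53, 53, 374]);
translate([121, 534, 0]) cube([53, 53, 374]);
translate([1593, 182, 0]) cube([53, 53, 374]);
translate([1593, 534, 0]) cube([53, 53, 374]);


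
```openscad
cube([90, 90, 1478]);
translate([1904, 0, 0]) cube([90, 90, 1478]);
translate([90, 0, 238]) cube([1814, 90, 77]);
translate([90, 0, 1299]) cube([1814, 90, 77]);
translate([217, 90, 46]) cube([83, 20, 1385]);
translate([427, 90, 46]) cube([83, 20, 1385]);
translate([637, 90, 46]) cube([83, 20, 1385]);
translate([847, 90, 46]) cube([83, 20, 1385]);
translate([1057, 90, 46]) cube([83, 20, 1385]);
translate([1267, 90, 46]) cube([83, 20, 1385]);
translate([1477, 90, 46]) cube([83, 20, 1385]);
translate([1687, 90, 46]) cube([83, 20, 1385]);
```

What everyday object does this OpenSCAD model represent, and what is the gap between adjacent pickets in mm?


A fence section. The picket gap is 127 mm.

Two posts, two rails, 8 pickets — a fence section. Span 1814 mm holds 8 pickets of 83 mm with 9 equal gaps: ⌊(1814 − 8·83) / 9⌋ = 127 mm.


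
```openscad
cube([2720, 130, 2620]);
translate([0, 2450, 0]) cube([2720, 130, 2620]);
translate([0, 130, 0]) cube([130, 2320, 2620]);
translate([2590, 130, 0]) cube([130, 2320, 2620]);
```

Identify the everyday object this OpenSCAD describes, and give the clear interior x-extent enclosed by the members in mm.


A house (or room) frame. The interior width is 2460 mm.

Four 2620 mm walls enclosing a rectangle with no floor or roof — a room or house frame. Outside width is 2720 mm and wall thickness is 130 mm, so the interior width is 2720 − 2 × 130 = 2460 mm.


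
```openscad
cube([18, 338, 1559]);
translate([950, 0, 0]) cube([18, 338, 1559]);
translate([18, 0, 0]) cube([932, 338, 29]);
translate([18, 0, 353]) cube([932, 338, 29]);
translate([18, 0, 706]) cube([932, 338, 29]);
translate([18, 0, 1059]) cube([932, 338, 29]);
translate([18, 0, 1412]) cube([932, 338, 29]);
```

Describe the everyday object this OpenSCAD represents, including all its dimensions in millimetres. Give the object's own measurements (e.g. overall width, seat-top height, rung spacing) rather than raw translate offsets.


An open bookshelf. Two side panels, each 18 mm thick, 338 mm deep and 1559 mm tall, stand 968 mm apart (outside-to-outside). Between them sit 5 shelves, each 29 mm thick and 338 mm deep, spanning the full gap between the sides. The bottom shelf rests on the floor (its underside at z = 0) and the clear gap between one shelf's top and the next shelf's underside is 324 mm.


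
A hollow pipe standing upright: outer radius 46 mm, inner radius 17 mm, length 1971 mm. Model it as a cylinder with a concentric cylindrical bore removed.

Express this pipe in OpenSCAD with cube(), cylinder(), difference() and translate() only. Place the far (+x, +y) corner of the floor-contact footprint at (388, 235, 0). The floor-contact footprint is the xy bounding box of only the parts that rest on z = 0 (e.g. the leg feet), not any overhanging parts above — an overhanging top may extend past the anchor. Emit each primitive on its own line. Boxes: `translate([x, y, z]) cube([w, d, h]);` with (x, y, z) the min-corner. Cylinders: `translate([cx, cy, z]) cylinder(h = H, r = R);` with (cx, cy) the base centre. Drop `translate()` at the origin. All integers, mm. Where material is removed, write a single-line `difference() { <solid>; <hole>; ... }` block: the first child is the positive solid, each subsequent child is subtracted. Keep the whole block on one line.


difference() { translate([342, 189, 0]) cylinder(h = 1971, r = 46); translate([342, 189, 0]) cylinder(h = 1971, r = 17); }


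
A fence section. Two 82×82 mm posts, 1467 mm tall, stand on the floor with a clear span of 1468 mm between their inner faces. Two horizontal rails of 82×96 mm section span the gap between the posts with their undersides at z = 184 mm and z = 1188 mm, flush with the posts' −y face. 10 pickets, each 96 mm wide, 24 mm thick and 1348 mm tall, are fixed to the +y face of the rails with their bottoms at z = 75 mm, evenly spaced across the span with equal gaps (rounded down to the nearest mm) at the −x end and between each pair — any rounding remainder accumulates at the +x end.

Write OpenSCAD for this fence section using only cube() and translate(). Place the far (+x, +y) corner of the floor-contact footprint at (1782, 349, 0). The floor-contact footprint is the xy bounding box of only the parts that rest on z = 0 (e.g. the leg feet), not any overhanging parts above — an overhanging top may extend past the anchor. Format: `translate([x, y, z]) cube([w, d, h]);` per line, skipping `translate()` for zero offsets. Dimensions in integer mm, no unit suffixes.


translate([150, 267, 0]) cube([82, 82, 1467]);
translate([1700, 267, 0]) cube([82, 82, 1467]);
translate([232, 267, 184]) cube([1468, 82, 96]);
translate([232, 267, 1188]) cube([1468, 82, 96]);
translate([278, 349, 75]) cube([96, 24, 1348]);
translate([420, 349, 75]) cube([96, 24, 1348]);
translate([562, 349, 75]) cube([96, 24, 1348]);
translate([704, 349, 75]) cube([96, 24, 1348]);
translate([846, 349, 75]) cube([96, 24, 1348]);
translate([988, 349, 75]) cube([96, 24, 1348]);
translate([1130, 349, 75]) cube([96, 24, 1348]);
translate([1272, 349, 75]) cube([96, 24, 1348]);
translate([1414, 349, 75]) cube([96, 24, 1348]);
translate([1556, 349, 75]) cube([96, 24, 1348]);


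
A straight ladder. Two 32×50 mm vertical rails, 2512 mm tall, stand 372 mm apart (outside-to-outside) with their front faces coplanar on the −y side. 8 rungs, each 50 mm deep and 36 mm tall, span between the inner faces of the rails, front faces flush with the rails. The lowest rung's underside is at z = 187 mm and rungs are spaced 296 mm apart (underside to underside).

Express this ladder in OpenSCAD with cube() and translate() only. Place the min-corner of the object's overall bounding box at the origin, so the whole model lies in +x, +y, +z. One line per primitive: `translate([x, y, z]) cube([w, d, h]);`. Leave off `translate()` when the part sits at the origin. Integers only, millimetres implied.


cube([32, 50, 2512]);
translate([340, 0, 0]) cube([32, 50, 2512]);
translate([32, 0, 187]) cube([308, 50, 36]);
translate([32, 0, 483]) cube([308, 50, 36]);
translate([32, 0, 779]) cube([308, 50, 36]);
translate([32, 0, 1075]) cube([308, 50, 36]);
translate([32, 0, 1371]) cube([308, 50, 36]);
translate([32, 0, 1667]) cube([308, 50, 36]);
translate([32, 0, 1963]) cube([308, 50, 36]);
translate([32, 0, 2259]) cube([308, 50, 36]);


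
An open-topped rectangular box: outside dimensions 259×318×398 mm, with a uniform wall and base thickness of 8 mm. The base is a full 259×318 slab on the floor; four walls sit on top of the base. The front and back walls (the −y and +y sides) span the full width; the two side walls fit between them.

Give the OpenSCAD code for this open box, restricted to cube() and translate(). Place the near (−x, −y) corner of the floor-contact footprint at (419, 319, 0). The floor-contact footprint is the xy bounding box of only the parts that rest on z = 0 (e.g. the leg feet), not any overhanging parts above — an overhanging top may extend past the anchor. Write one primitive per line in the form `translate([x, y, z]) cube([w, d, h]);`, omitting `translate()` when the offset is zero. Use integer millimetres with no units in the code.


translate([419, 319, 0]) cube([259, 318, 8]);
translate([419, 319, 8]) cube([259, 8, 390]);
translate([419, 629, 8]) cube([259, 8, 390]);
translate([419, 327, 8]) cube([8, 302, 390]);
translate([670, 327, 8]) cube([8, 302, 390]);


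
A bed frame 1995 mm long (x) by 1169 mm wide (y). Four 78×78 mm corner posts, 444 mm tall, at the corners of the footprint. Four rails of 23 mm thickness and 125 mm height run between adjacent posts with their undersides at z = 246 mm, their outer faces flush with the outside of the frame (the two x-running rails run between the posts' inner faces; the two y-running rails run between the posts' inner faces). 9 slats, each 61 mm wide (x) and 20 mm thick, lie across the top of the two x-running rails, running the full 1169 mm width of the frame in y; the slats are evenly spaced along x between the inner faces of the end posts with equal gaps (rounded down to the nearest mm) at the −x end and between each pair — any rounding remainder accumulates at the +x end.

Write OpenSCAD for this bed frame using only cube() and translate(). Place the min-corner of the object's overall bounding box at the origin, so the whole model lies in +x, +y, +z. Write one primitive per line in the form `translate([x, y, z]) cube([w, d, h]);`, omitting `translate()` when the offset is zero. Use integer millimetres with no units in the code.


// slat z = rail_z + rail_h = 246 + 125 = 371
// slat gap = ⌊(1839 − 9·61) / 10⌋ = 129
cube([78, 78, 444]);
translate([0, 1091, 0]) cube([78, 78, 444]);
translate([1917, 0, 0]) cube([78, 78, 444]);
translate([1917, 1091, 0]) cube([78, 78, 444]);
translate([78, 0, 246]) cube([1839, 23, 125]);
translate([78, 1146, 246]) cube([1839, 23, 125]);
translate([0, 78, 246]) cube([23, 1013, 125]);
translate([1972, 78, 246]) cube([23, 1013, 125]);
translate([207, 0, 371]) cube([61, 1169, 20]);
translate([397, 0, 371]) cube([61, 1169, 20]);
translate([587, 0, 371]) cube([61, 1169, 20]);
translate([777, 0, 371]) cube([61, 1169, 20]);
translate([967, 0, 371]) cube([61, 1169, 20]);
translate([1157, 0, 371]) cube([61, 1169, 20]);
translate([1347, 0, 371]) cube([61, 1169, 20]);
translate([1537, 0, 371]) cube([61, 1169, 20]);
translate([1727, 0, 371]) cube([61, 1169, 20]);


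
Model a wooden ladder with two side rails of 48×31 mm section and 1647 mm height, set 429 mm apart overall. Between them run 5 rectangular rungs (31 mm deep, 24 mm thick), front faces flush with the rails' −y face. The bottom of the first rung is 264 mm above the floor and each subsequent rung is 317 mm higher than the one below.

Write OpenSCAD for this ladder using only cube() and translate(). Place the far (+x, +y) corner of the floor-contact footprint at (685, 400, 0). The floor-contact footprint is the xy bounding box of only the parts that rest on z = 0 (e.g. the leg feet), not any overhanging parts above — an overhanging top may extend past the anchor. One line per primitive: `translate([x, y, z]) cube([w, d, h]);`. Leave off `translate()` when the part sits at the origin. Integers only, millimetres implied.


translate([256, 369, 0]) cube([48, 31, 1647]);
translate([637, 369, 0]) cube([48, 31, 1647]);
translate([304, 369, 264]) cube([333, 31, 24]);
translate([304, 369, 581]) cube([333, 31, 24]);
translate([304, 369, 898]) cube([333, 31, 24]);
translate([304, 369, 1215]) cube([333, 31, 24]);
translate([304, 369, 1532]) cube([333, 31, 24]);


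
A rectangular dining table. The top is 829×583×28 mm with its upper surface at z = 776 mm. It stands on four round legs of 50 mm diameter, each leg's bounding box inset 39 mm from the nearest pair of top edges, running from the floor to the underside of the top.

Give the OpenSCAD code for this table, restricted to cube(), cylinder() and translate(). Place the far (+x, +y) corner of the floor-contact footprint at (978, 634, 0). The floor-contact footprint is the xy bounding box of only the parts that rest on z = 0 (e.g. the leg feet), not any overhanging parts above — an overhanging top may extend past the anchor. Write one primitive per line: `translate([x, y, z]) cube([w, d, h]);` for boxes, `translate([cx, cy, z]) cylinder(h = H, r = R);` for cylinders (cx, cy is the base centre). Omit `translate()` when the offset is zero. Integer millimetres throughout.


translate([188, 90, 748]) cube([829, 583, 28]);
translate([252, 154, 0]) cylinder(h = 748, r = 25);
translate([953, 154, 0]) cylinder(h = 748, r = 25);
translate([252, 609, 0]) cylinder(h = 748, r = 25);
translate([953, 609, 0]) cylinder(h = 748, r = 25);


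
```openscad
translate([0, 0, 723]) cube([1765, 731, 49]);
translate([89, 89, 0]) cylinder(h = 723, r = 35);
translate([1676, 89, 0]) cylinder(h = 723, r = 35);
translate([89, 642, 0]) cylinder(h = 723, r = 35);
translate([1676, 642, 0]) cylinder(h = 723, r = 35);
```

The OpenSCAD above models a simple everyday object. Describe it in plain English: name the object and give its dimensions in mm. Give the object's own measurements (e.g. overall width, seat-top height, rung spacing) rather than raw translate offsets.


A table: top 1765 mm (x) × 731 mm (y), 49 mm thick, upper face at z = 772 mm, on four round legs of 70 mm diameter, each leg's bounding box inset 54 mm from the nearest pair of top edges from z = 0 to the bottom of the top.


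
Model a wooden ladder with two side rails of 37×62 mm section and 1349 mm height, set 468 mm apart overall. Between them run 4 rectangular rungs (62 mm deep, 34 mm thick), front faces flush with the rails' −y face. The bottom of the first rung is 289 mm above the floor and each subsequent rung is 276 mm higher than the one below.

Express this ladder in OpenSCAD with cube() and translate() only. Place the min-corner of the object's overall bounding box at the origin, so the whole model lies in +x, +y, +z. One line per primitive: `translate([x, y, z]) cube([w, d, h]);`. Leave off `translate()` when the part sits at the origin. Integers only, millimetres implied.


cube([37, 62, 1349]);
translate([431, 0, 0]) cube([37, 62, 1349]);
translate([37, 0, 289]) cube([394, 62, 34]);
translate([37, 0, 565]) cube([394, 62, 34]);
translate([37, 0, 841]) cube([394, 62, 34]);
translate([37, 0, 1117]) cube([394, 62, 34]);


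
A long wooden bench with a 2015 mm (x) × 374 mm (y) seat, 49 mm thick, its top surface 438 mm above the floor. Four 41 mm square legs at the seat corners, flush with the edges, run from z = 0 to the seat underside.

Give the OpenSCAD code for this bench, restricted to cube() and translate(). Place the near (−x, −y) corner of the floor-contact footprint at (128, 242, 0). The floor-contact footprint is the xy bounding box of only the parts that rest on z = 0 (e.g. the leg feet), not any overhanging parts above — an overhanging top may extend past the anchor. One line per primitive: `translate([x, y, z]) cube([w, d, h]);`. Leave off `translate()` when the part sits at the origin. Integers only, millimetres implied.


translate([128, 242, 389]) cube([2015, 374, 49]);
translate([128, 242, 0]) cube([41, 41, 389]);
translate([128, 575, 0]) cube([41, 41, 389]);
translate([2102, 242, 0]) cube([41, 41, 389]);
translate([2102, 575, 0]) cube([41, 41, 389]);


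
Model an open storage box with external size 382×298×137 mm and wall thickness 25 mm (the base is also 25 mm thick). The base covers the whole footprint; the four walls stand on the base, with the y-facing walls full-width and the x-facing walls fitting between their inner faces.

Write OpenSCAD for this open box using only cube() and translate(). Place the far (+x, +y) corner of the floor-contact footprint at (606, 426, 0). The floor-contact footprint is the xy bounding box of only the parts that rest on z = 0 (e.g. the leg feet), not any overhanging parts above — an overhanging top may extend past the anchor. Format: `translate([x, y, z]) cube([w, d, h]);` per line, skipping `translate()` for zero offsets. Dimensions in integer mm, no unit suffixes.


translate([224, 128, 0]) cube([382, 298, 25]);
translate([224, 128, 25]) cube([382, 25, 112]);
translate([224, 401, 25]) cube([382, 25, 112]);
translate([224, 153, 25]) cube([25, 248, 112]);
translate([581, 153, 25]) cube([25, 248, 112]);


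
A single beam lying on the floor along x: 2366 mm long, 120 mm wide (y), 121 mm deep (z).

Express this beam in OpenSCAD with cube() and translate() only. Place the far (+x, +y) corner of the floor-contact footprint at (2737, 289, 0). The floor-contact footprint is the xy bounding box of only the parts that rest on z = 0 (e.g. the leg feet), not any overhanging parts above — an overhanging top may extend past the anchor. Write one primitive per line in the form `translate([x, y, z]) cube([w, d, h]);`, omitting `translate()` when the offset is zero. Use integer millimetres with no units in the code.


translate([371, 169, 0]) cube([2366, 120, 121]);


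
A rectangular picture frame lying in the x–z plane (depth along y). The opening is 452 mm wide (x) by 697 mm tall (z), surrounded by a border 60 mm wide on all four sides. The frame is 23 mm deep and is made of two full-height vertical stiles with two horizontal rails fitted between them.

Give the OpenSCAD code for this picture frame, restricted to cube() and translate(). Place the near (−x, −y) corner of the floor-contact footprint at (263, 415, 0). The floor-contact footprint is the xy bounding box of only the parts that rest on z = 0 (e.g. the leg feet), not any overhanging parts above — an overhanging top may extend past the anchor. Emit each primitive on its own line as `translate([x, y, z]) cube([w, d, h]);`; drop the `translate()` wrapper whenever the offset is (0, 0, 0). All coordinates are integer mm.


translate([263, 415, 0]) cube([60, 23, 817]);
translate([775, 415, 0]) cube([60, 23, 817]);
translate([323, 415, 0]) cube([452, 23, 60]);
translate([323, 415, 757]) cube([452, 23, 60]);


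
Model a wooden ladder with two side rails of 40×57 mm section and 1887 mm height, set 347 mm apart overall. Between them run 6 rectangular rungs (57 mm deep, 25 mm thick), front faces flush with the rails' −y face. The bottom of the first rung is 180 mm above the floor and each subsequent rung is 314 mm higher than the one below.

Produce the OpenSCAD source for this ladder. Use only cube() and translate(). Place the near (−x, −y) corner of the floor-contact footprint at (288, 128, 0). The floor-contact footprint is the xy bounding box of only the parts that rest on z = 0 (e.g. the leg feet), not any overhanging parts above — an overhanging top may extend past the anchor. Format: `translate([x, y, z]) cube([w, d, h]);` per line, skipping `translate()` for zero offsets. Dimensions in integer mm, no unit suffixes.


translate([288, 128, 0]) cube([40, 57, 1887]);
translate([595, 128, 0]) cube([40, 57, 1887]);
translate([328, 128, 180]) cube([267, 57, 25]);
translate([328, 128, 494]) cube([267, 57, 25]);
translate([328, 128, 808]) cube([267, 57, 25]);
translate([328, 128, 1122]) cube([267, 57, 25]);
translate([328, 128, 1436]) cube([267, 57, 25]);
translate([328, 128, 1750]) cube([267, 57, 25]);


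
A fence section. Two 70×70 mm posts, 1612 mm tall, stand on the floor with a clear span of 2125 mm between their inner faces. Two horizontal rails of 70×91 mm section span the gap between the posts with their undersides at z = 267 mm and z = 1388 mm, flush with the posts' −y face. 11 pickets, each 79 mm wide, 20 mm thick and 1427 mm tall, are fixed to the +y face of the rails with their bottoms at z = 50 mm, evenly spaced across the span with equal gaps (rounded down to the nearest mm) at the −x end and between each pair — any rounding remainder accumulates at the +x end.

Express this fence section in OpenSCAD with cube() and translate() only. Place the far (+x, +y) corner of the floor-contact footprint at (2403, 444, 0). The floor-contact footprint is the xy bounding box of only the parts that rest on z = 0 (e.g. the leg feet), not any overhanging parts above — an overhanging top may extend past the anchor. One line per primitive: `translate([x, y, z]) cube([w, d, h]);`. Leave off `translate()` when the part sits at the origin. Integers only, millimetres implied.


translate([138, 374, 0]) cube([70, 70, 1612]);
translate([2333, 374, 0]) cube([70, 70, 1612]);
translate([208, 374, 267]) cube([2125, 70, 91]);
translate([208, 374, 1388]) cube([2125, 70, 91]);
translate([312, 444, 50]) cube([79, 20, 1427]);
translate([495, 444, 50]) cube([79, 20, 1427]);
translate([678, 444, 50]) cube([79, 20, 1427]);
translate([861, 444, 50]) cube([79, 20, 1427]);
translate([1044, 444, 50]) cube([79, 20, 1427]);
translate([1227, 444, 50]) cube([79, 20, 1427]);
translate([1410, 444, 50]) cube([79, 20, 1427]);
translate([1593, 444, 50]) cube([79, 20, 1427]);
translate([1776, 444, 50]) cube([79, 20, 1427]);
translate([1959, 444, 50]) cube([79, 20, 1427]);
translate([2142, 444, 50]) cube([79, 20, 1427]);


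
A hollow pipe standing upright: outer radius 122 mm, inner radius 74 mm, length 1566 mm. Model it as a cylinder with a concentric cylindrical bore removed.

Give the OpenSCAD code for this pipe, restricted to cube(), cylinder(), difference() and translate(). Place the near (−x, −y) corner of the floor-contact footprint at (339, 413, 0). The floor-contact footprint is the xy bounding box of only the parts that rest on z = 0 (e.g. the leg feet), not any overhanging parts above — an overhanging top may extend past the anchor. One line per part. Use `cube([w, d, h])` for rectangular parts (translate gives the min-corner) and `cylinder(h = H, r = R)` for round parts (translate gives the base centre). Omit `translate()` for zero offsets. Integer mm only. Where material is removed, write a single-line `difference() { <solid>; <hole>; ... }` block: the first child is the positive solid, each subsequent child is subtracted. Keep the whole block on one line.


difference() { translate([461, 535, 0]) cylinder(h = 1566, r = 122); translate([461, 535, 0]) cylinder(h = 1566, r = 74); }


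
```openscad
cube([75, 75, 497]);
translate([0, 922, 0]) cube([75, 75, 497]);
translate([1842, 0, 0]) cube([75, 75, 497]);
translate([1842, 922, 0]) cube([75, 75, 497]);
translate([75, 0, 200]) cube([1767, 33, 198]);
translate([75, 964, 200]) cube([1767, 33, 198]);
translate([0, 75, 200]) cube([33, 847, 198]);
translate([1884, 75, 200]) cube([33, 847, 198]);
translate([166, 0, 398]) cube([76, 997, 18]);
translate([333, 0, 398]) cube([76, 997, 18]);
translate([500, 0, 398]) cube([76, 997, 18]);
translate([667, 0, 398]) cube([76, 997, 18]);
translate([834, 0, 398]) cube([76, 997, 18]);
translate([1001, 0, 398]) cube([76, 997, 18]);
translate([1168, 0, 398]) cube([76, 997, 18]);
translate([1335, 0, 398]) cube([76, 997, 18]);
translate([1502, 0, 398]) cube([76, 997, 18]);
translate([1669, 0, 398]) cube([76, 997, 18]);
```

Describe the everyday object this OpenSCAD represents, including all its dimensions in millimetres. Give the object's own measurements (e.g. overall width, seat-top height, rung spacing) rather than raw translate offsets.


A bed frame 1917 mm long (x) by 997 mm wide (y). Four 75×75 mm corner posts, 497 mm tall, at the corners of the footprint. Four rails of 33 mm thickness and 198 mm height run between adjacent posts with their undersides at z = 200 mm, their outer faces flush with the outside of the frame (the two x-running rails run between the posts' inner faces; the two y-running rails run between the posts' inner faces). 10 slats, each 76 mm wide (x) and 18 mm thick, lie across the top of the two x-running rails, running the full 997 mm width of the frame in y; along x they sit between the end posts with a 91 mm gap after the −x posts and between neighbouring slats, leaving 97 mm before the +x posts.


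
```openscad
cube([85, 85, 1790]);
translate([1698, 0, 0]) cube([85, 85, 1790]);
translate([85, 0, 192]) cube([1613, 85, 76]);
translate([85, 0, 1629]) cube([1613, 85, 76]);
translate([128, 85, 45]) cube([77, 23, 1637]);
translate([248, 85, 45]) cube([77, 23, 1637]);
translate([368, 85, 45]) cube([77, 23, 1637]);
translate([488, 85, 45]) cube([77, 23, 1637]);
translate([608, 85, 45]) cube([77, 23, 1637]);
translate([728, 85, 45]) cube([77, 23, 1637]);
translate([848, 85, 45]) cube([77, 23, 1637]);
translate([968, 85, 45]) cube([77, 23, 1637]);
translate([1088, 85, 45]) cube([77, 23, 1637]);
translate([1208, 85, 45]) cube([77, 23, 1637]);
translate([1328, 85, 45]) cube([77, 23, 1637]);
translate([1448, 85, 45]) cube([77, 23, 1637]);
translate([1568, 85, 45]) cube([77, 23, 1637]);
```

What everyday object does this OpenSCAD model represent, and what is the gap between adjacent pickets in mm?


A fence section. The picket gap is 43 mm.

Two posts, two rails, 13 pickets — a fence section. Span 1613 mm holds 13 pickets of 77 mm with 14 equal gaps: ⌊(1613 − 13·77) / 14⌋ = 43 mm.


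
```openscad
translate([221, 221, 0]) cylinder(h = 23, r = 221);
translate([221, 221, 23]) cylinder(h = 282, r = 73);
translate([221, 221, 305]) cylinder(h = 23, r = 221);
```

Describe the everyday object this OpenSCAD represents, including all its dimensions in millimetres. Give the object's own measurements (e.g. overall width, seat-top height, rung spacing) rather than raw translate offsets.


A spool: two coaxial disc flanges of radius 221 mm and thickness 23 mm, joined by a core cylinder of radius 73 mm and height 282 mm. The lower flange rests on z = 0 and the three cylinders share a vertical axis.


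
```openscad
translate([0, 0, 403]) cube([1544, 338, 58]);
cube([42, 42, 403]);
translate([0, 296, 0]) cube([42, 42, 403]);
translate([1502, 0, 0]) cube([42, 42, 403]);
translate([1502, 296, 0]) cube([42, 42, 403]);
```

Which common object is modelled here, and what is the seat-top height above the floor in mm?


A bench. The seat-top height is 461 mm.

A long slab on four corner posts — a bench. The slab sits at z = 403 with thickness 58, so the top is 403 + 58 = 461 mm.


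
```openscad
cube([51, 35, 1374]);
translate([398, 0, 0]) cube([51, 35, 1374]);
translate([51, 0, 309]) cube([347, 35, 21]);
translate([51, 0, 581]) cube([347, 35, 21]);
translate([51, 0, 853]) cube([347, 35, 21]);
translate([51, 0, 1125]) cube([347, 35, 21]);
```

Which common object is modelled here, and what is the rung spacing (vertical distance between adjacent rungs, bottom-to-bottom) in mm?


A ladder. The rung spacing is 272 mm.

Two tall 51×35 posts with 4 short bars between them — a ladder. Adjacent rungs sit at z = 309 and z = 581, so the spacing is 581 − 309 = 272 mm.
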